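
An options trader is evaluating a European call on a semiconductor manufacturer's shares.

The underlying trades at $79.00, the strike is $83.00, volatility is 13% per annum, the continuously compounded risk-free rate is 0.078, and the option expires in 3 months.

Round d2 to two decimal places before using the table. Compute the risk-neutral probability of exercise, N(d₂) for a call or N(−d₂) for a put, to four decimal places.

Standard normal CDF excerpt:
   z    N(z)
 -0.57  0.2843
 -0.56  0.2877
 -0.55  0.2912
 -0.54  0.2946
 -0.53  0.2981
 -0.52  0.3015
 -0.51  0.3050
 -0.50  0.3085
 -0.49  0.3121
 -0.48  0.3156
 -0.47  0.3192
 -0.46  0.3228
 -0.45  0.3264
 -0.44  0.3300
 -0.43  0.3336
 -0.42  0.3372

0.3121

T = 0.25;  σ√T = 0.0650
d₁ = [ln(79/83) + (0.078 + 0.13²/2)·0.25] / 0.0650 = [-0.0494 + 0.0216] / 0.0650 = -0.4274 ≈ -0.43
d₂ = d₁ − σ√T = -0.4274 − 0.0650 = -0.4924 ≈ -0.49
Pr(exercise) under Q = N(d₂) = 0.3121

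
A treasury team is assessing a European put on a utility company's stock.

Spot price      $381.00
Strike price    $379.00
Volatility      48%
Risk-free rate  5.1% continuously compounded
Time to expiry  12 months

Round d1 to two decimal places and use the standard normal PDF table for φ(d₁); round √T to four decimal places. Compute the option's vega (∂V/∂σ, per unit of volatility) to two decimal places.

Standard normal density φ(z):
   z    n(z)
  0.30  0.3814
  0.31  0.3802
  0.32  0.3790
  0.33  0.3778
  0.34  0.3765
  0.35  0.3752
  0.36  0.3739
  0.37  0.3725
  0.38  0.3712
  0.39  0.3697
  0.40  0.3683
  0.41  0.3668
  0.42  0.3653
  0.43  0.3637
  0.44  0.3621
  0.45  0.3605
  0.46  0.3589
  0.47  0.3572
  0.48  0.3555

T = 1;  σ√T = 0.4800
d₁ = [ln(381/379) + (0.051 + ½·0.48²)·1] / (σ√T) = (0.0053 + 0.1662) / 0.4800 = 0.3572 → 0.36
√T = √1 = 1.0000
φ(d₁) = φ(0.36) = 0.3739
vega = S·φ(d₁)·√T = 381·0.3739·1.0000 = 142.4559
(The call has the same vega.)

142.46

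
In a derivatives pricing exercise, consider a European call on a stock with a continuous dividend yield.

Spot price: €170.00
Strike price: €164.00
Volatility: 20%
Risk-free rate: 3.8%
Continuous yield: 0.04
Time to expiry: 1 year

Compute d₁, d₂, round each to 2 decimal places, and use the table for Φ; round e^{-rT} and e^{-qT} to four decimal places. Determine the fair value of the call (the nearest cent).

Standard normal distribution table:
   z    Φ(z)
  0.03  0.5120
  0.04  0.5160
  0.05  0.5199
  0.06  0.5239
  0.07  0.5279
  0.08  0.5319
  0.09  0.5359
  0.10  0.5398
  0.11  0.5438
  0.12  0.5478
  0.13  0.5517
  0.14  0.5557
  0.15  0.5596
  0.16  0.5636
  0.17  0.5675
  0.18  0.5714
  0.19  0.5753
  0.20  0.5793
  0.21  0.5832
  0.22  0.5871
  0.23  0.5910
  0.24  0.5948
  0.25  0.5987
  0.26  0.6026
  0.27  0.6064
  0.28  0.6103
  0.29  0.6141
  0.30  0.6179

€15.70

σ√T = 0.2 × 1.0000 = 0.2000
d₁ = [ln(170/164) + (0.038 − 0.04 + 0.2²/2)·1] / 0.2000 = [0.0359 + 0.0180] / 0.2000 = 0.2697 ≈ 0.27
d₂ = d₁ − σ√T = 0.2697 − 0.2000 = 0.0697 ≈ 0.07
exp(−qT) = exp(−0.04·1) = 0.9608;  exp(−rT) = exp(−0.038·1) = 0.9627
N(d₁) = N(0.27) = 0.6064;  N(d₂) = N(0.07) = 0.5279
C = 170·0.9608·0.6064 − 164·0.9627·0.5279 = 99.0470 − 83.3463 = 15.7006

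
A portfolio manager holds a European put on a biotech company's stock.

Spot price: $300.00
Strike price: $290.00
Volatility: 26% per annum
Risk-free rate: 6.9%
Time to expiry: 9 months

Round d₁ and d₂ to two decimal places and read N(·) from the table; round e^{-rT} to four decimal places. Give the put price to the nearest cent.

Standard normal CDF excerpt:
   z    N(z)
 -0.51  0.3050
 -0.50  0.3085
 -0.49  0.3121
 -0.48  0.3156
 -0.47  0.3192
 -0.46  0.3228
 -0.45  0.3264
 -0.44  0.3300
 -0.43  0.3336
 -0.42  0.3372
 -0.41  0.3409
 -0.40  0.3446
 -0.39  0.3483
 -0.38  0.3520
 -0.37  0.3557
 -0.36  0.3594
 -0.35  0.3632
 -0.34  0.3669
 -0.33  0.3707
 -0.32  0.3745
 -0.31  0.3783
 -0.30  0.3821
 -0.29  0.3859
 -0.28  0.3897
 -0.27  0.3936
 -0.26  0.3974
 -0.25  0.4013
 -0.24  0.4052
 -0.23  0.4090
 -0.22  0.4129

$14.76

σ√T = 0.26 × 0.8660 = 0.2252
ln(S/K) + (r + σ²/2)T = ln(300/290) + (0.069 + 0.26²/2)·0.75 = 0.0339 + 0.0771 = 0.1110
d₁ = 0.1110 / 0.2252 = 0.4930 which rounds to 0.49
d₂ = d₁ − σ√T = 0.4930 − 0.2252 = 0.2678 which rounds to 0.27
e^(−rT) = e^(−0.069·0.75) = 0.9496
P = 290·0.9496·N(-0.27) − 300·N(-0.49) = 290·0.9496·0.3936 − 300·0.3121 = 108.3911 − 93.6300 = 14.7611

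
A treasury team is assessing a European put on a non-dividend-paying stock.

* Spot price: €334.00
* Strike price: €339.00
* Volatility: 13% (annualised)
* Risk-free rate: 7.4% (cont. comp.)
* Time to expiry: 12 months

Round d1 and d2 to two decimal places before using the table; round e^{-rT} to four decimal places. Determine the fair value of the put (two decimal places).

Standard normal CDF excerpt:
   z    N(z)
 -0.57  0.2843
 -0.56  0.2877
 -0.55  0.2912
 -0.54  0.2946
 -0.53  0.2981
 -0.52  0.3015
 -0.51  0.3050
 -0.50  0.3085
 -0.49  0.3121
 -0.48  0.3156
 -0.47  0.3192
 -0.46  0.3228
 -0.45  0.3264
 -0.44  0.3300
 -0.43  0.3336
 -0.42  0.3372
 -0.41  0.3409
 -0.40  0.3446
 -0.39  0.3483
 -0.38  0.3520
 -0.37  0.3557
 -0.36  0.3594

€8.95

σ√T = 0.13 × 1.0000 = 0.1300
ln(S/K) + (r + σ²/2)T = ln(334/339) + (0.074 + 0.13²/2)·1 = -0.0149 + 0.0824 = 0.0676
d₁ = 0.0676 / 0.1300 = 0.5199 which rounds to 0.52
d₂ = d₁ − σ√T = 0.5199 − 0.1300 = 0.3899 which rounds to 0.39
exp(−rT) = exp(−0.074·1) = 0.9287
N(−d₂) = N(-0.39) = 0.3483;  N(−d₁) = N(-0.52) = 0.3015
P = 339·0.9287·0.3483 − 334·0.3015 = 109.6550 − 100.7010 = 8.9540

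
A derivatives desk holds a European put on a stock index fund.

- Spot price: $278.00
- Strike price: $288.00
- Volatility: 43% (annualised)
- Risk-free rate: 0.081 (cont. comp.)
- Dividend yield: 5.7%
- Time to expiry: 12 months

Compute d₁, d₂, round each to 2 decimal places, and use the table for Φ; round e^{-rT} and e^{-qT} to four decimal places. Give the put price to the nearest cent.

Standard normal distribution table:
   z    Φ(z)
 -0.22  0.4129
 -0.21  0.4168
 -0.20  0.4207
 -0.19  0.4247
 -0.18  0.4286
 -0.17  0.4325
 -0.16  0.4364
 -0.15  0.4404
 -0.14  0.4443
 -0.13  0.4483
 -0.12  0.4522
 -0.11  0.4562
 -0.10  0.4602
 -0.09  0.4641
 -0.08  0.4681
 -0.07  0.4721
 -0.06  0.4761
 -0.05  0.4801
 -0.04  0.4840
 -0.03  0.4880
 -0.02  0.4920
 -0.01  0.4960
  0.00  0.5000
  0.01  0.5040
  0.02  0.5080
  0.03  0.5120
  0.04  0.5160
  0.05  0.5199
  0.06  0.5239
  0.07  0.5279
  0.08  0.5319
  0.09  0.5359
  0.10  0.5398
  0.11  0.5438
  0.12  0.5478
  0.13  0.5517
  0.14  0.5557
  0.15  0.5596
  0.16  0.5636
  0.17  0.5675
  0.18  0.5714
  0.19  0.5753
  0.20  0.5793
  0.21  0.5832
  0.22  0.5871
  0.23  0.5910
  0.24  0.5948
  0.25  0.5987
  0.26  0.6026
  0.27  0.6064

$46.45

σ√T = 0.43 × 1.0000 = 0.4300
d₁ = [ln(278/288) + (0.081 − 0.057 + 0.43²/2)·1] / 0.4300 = [-0.0353 + 0.1164] / 0.4300 = 0.1886 ⇒ 0.19
d₂ = d₁ − σ√T = 0.1886 − 0.4300 = -0.2414 ⇒ -0.24
exp(−qT) = exp(−0.057·1) = 0.9446;  exp(−rT) = exp(−0.081·1) = 0.9222
N(−d₂) = N(0.24) = 0.5948;  N(−d₁) = N(-0.19) = 0.4247
P = 288·0.9222·0.5948 − 278·0.9446·0.4247 = 157.9751 − 111.5257 = 46.4494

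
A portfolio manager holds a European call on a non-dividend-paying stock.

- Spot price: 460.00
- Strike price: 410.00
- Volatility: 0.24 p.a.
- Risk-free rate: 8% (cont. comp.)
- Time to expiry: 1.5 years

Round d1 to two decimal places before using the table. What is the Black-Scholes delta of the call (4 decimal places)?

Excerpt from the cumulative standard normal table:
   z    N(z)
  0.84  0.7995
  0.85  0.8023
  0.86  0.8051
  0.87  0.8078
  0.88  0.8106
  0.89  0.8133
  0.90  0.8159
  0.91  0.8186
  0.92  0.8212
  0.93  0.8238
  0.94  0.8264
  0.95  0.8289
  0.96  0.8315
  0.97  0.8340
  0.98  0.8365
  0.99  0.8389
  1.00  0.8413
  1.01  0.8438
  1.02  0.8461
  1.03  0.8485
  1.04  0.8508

T = 1.5;  σ√T = 0.2939
ln(S/K) + (r + σ²/2)T = ln(460/410) + (0.08 + 0.24²/2)·1.5 = 0.1151 + 0.1632 = 0.2783
d₁ = 0.2783 / 0.2939 = 0.9467 ≈ 0.95
N(d₁) = N(0.95) = 0.8289
Δ_call = N(d₁) = 0.8289

0.8289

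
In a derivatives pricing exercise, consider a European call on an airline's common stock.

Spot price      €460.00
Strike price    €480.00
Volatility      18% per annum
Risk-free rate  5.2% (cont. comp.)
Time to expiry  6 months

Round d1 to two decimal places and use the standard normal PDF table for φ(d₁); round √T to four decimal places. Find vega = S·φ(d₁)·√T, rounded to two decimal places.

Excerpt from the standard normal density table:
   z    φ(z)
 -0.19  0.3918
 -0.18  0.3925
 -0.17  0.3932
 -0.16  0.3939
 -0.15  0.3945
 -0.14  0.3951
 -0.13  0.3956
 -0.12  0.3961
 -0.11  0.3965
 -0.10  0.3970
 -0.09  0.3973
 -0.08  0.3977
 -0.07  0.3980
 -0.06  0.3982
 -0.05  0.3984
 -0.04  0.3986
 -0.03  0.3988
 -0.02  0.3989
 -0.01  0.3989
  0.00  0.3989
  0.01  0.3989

σ√T = 0.18 × 0.7071 = 0.1273
d₁ = [ln(460/480) + (0.052 + 0.18²/2)·0.5] / 0.1273 = [-0.0426 + 0.0341] / 0.1273 = -0.0665 which rounds to -0.07
√T = √0.5 = 0.7071
φ(d₁) = φ(-0.07) = 0.3980
vega = S·φ(d₁)·√T = 460·0.3980·0.7071 = 129.4559

129.46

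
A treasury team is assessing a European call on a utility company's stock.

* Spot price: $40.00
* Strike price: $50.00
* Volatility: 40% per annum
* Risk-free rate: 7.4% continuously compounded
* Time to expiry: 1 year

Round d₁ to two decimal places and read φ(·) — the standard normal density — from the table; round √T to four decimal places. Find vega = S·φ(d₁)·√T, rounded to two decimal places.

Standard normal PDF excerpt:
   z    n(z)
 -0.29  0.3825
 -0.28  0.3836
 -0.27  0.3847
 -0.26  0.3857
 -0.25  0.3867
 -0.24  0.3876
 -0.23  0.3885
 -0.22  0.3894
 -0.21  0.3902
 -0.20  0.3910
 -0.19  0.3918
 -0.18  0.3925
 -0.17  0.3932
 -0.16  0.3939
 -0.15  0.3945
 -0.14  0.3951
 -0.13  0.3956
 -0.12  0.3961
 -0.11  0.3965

σ√T = 0.4 × 1.0000 = 0.4000
d₁ = [ln(40/50) + (0.074 + 0.4²/2)·1] / 0.4000 = [-0.2231 + 0.1540] / 0.4000 = -0.1729 which rounds to -0.17
√T = √1 = 1.0000
φ(d₁) = φ(-0.17) = 0.3932
vega = S·φ(d₁)·√T = 40·0.3932·1.0000 = 15.7280
(Vega is the same for a European call and put with the same parameters.)

15.73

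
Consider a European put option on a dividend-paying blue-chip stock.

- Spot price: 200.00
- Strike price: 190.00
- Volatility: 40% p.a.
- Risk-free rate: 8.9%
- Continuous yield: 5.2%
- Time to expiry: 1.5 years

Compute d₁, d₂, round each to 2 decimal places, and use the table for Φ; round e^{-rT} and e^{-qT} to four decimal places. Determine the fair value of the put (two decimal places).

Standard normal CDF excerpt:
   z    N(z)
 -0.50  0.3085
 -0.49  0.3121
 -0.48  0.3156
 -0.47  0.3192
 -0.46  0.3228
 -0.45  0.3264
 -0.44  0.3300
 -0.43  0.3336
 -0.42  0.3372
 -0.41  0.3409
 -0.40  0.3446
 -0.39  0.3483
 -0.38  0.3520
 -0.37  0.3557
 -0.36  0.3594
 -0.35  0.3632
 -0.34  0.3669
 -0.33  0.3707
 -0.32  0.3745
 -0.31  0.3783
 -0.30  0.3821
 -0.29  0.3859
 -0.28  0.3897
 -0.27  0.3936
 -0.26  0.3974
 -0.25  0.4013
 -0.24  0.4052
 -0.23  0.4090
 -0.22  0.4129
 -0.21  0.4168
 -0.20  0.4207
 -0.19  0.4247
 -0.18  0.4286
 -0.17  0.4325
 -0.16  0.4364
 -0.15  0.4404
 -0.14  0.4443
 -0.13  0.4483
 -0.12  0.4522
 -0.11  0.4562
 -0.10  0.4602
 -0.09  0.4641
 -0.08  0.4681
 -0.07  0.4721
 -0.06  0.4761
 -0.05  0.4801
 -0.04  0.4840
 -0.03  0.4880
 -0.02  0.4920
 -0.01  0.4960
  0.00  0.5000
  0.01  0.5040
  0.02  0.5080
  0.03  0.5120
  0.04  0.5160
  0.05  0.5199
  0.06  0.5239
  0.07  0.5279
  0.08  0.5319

25.40

σ√T = 0.4 × 1.2247 = 0.4899
d₁ = [ln(200/190) + (0.089 − 0.052 + 0.4²/2)·1.5] / 0.4899 = [0.0513 + 0.1755] / 0.4899 = 0.4629 which rounds to 0.46
d₂ = d₁ − σ√T = 0.4629 − 0.4899 = -0.0270 which rounds to -0.03
exp(−qT) = exp(−0.052·1.5) = 0.9250;  exp(−rT) = exp(−0.089·1.5) = 0.8750
N(−d₂) = N(0.03) = 0.5120;  N(−d₁) = N(-0.46) = 0.3228
P = 190·0.8750·0.5120 − 200·0.9250·0.3228 = 85.1200 − 59.7180 = 25.4020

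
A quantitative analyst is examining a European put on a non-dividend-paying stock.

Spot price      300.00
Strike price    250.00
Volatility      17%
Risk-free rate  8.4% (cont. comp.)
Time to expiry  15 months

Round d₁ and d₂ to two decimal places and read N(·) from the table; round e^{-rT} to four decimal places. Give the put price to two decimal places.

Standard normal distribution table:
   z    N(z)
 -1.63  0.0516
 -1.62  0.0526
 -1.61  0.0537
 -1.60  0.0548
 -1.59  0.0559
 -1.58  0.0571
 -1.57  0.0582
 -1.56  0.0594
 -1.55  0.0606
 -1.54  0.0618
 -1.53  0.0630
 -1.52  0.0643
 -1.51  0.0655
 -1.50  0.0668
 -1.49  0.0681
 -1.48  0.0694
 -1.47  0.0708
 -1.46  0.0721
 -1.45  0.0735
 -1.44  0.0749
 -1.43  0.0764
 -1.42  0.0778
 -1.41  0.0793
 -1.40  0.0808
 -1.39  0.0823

σ√T = 0.17 × 1.1180 = 0.1901
ln(S/K) + (r + σ²/2)T = ln(300/250) + (0.084 + 0.17²/2)·1.25 = 0.1823 + 0.1231 = 0.3054
d₁ = 0.3054 / 0.1901 = 1.6067 → 1.61
d₂ = d₁ − σ√T = 1.6067 − 0.1901 = 1.4167 → 1.42
e^(−rT) = e^(−0.084·1.25) = 0.9003
N(−d₂) = N(-1.42) = 0.0778;  N(−d₁) = N(-1.61) = 0.0537
P = 250·0.9003·0.0778 − 300·0.0537 = 17.5108 − 16.1100 = 1.4008

1.40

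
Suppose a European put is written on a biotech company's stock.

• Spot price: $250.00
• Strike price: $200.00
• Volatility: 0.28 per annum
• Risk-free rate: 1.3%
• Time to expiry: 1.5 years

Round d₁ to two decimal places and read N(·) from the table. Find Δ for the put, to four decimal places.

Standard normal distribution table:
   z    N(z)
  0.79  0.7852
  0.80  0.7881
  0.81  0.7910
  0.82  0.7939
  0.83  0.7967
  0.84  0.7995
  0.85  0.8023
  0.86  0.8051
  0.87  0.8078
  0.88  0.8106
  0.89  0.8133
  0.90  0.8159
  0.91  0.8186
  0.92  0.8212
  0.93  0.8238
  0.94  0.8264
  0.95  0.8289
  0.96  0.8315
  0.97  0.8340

σ√T = 0.28 × 1.2247 = 0.3429
d₁ = [ln(250/200) + (0.013 + 0.28²/2)·1.5] / 0.3429 = [0.2231 + 0.0783] / 0.3429 = 0.8790 ≈ 0.88
N(d₁) = N(0.88) = 0.8106
Δ_put = N(d₁) − 1 = 0.8106 − 1 = -0.1894

-0.1894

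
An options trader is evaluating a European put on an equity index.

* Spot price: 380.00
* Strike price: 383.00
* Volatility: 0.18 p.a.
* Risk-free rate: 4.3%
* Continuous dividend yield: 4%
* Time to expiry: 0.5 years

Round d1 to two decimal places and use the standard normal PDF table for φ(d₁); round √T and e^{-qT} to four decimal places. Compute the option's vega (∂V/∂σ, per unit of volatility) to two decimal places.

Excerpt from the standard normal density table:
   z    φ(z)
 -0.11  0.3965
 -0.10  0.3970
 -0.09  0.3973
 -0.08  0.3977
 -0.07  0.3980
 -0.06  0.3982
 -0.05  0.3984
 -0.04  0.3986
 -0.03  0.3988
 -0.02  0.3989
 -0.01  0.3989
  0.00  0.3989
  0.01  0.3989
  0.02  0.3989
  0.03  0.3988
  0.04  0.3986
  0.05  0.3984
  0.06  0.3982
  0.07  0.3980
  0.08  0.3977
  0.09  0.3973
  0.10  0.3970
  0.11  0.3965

105.06

T = 0.5;  σ√T = 0.1273
d₁ = [ln(380/383) + (0.043 − 0.04 + ½·0.18²)·0.5] / (σ√T) = (-0.0079 + 0.0096) / 0.1273 = 0.0136 ⇒ 0.01
√T = √0.5 = 0.7071
φ(d₁) = φ(0.01) = 0.3989
exp(−qT) = exp(−0.04·0.5) = 0.9802
vega = S·exp(−qT)·φ(d₁)·√T = 380·0.9802·0.3989·0.7071 = 105.0614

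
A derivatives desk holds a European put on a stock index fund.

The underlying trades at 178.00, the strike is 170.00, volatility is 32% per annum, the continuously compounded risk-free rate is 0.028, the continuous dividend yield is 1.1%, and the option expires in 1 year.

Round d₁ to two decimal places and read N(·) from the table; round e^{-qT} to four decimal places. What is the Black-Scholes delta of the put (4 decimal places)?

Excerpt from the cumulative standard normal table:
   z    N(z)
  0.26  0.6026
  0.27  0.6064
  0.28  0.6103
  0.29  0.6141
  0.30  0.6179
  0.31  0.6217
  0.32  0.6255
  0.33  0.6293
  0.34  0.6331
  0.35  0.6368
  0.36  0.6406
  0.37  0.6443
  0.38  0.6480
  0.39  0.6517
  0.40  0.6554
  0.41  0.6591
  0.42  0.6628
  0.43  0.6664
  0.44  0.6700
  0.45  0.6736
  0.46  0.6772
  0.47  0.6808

-0.3555

T = 1;  σ√T = 0.3200
d₁ = [ln(178/170) + (0.028 − 0.011 + ½·0.32²)·1] / (σ√T) = (0.0460 + 0.0682) / 0.3200 = 0.3568 ⇒ 0.36
N(d₁) = N(0.36) = 0.6406
Δ_put = exp(−qT)·(N(d₁) − 1) = 0.9891·(0.6406 − 1) = -0.3555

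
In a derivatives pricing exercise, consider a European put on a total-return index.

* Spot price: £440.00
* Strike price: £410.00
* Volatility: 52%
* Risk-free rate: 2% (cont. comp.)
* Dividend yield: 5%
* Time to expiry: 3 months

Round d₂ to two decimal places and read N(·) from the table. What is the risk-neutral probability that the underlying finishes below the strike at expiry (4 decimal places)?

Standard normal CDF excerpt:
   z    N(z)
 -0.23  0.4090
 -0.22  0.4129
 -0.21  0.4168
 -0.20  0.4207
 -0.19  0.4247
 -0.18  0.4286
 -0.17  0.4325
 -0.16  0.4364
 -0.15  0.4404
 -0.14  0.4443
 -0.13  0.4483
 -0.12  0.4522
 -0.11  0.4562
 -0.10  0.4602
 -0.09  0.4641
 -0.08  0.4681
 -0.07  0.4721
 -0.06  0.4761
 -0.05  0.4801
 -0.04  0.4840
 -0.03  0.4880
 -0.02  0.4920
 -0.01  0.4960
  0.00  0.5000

0.4562

σ√T = 0.52·√0.25 = 0.2600
d₁ = [ln(440/410) + (0.02 − 0.05 + 0.52²/2)·0.25] / 0.2600 = [0.0706 + 0.0263] / 0.2600 = 0.3728 which rounds to 0.37
d₂ = d₁ − σ√T = 0.3728 − 0.2600 = 0.1128 which rounds to 0.11
Risk-neutral Pr[S_T < K] = N(−d₂) = N(-0.11) = 0.4562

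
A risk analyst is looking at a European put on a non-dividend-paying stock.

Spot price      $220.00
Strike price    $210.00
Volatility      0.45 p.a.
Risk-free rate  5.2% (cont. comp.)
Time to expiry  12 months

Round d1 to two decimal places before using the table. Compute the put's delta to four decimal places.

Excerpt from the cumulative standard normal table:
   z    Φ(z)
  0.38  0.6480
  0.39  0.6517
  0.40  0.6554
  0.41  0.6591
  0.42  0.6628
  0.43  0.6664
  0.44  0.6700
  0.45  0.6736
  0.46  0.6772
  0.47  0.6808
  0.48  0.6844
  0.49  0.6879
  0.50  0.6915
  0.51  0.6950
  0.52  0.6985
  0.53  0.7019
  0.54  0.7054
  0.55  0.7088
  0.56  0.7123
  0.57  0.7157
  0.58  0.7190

σ√T = 0.45·√1 = 0.4500
ln(S/K) + (r + σ²/2)T = ln(220/210) + (0.052 + 0.45²/2)·1 = 0.0465 + 0.1532 = 0.1998
d₁ = 0.1998 / 0.4500 = 0.4439 which rounds to 0.44
N(d₁) = N(0.44) = 0.6700
Δ_put = N(d₁) − 1 = 0.6700 − 1 = -0.3300

-0.3300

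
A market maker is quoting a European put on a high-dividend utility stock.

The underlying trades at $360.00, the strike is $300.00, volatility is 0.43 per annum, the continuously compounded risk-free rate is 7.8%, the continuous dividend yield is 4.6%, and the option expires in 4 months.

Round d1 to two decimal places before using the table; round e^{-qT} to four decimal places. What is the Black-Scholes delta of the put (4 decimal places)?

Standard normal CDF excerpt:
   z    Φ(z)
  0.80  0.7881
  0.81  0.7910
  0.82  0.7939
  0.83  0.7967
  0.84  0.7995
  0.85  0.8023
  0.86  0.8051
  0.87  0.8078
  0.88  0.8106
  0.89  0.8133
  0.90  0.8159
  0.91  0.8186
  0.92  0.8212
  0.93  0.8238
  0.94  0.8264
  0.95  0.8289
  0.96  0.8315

T = 0.3333;  σ√T = 0.2483
d₁ = [ln(360/300) + (0.078 − 0.046 + ½·0.43²)·0.3333] / (σ√T) = (0.1823 + 0.0415) / 0.2483 = 0.9015 which rounds to 0.90
N(d₁) = N(0.90) = 0.8159
Δ_put = e^(−qT)·(N(d₁) − 1) = 0.9848·(0.8159 − 1) = -0.1813

-0.1813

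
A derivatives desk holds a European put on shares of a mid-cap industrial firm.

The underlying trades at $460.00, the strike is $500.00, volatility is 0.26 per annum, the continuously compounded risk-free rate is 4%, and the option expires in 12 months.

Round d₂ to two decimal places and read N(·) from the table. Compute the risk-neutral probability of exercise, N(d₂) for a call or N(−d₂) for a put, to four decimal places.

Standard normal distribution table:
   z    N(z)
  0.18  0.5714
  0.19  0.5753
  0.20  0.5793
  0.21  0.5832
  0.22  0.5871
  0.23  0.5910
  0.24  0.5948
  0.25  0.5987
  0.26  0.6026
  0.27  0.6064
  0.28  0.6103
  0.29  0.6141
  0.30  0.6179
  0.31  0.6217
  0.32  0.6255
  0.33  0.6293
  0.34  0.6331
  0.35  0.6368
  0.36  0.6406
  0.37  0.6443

0.6179

T = 1;  σ√T = 0.2600
d₁ = [ln(460/500) + (0.04 + 0.26²/2)·1] / 0.2600 = [-0.0834 + 0.0738] / 0.2600 = -0.0369 which rounds to -0.04
d₂ = d₁ − σ√T = -0.0369 − 0.2600 = -0.2969 which rounds to -0.30
Pr(exercise) under Q = N(−d₂) = N(0.30) = 0.6179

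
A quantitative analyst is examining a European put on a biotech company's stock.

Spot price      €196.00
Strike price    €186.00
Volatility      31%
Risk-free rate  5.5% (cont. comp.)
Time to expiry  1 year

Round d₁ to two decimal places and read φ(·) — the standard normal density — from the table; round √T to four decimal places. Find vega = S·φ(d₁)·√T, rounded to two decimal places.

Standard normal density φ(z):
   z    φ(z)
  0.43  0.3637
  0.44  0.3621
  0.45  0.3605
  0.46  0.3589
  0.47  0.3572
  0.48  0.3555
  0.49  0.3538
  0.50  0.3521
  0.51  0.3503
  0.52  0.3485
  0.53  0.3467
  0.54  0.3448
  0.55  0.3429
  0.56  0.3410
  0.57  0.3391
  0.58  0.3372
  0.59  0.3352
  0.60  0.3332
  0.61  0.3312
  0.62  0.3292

σ√T = 0.31·√1 = 0.3100
d₁ = [ln(196/186) + (0.055 + 0.31²/2)·1] / 0.3100 = [0.0524 + 0.1031] / 0.3100 = 0.5013 ≈ 0.50
√T = √1 = 1.0000
φ(d₁) = φ(0.50) = 0.3521
vega = S·φ(d₁)·√T = 196·0.3521·1.0000 = 69.0116

69.01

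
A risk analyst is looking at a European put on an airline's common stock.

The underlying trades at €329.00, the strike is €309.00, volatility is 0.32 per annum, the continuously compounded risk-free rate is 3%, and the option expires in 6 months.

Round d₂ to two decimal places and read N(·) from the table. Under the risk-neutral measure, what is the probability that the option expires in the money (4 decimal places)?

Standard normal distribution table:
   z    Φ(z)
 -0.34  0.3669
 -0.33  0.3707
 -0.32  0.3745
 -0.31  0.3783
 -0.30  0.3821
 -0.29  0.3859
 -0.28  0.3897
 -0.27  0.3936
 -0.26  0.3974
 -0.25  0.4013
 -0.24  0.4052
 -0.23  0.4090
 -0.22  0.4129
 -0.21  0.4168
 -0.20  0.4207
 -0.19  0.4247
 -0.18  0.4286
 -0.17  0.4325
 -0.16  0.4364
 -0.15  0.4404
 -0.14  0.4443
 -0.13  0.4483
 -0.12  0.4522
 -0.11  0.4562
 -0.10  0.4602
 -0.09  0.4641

σ√T = 0.32·√0.5 = 0.2263
d₁ = [ln(329/309) + (0.03 + 0.32²/2)·0.5] / 0.2263 = [0.0627 + 0.0406] / 0.2263 = 0.4566 ⇒ 0.46
d₂ = d₁ − σ√T = 0.4566 − 0.2263 = 0.2303 ⇒ 0.23
Risk-neutral Pr[S_T < K] = N(−d₂) = N(-0.23) = 0.4090

0.4090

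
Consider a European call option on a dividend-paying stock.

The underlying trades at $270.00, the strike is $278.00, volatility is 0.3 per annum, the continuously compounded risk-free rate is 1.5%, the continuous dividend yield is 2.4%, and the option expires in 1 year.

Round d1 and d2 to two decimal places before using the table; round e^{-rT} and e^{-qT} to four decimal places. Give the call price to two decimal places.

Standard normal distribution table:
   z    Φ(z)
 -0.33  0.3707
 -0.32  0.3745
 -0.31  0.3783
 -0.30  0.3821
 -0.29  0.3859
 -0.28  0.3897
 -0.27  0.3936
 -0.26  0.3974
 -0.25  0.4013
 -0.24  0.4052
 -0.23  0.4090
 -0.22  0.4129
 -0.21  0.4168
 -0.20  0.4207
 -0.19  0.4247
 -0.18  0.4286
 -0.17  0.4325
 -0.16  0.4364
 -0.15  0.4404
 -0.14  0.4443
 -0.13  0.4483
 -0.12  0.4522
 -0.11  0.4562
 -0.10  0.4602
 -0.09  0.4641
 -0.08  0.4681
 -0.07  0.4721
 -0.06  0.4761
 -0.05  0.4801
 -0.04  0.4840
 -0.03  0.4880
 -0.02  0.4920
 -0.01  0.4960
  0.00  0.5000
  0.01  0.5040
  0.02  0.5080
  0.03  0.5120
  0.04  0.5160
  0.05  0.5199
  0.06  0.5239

$27.19

T = 1;  σ√T = 0.3000
ln(S/K) + (r − q + σ²/2)T = ln(270/278) + (0.015 − 0.024 + 0.3²/2)·1 = -0.0292 + 0.0360 = 0.0068
d₁ = 0.0068 / 0.3000 = 0.0227 ⇒ 0.02
d₂ = d₁ − σ√T = 0.0227 − 0.3000 = -0.2773 ⇒ -0.28
exp(−qT) = exp(−0.024·1) = 0.9763;  exp(−rT) = exp(−0.015·1) = 0.9851
N(d₁) = N(0.02) = 0.5080;  N(d₂) = N(-0.28) = 0.3897
C = 270·0.9763·0.5080 − 278·0.9851·0.3897 = 133.9093 − 106.7224 = 27.1869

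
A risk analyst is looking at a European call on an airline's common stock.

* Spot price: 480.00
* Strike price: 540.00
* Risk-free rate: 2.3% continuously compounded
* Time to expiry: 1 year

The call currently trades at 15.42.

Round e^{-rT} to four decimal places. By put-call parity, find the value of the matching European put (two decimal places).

63.16

exp(−rT) = exp(−0.023·1) = 0.9773
Put-call parity: C − P = S − K·e^(−rT) = 480 − 540·0.9773 = 480 − 527.7420 = -47.7420
P = C − (C − P) = 15.42 − (-47.7420) = 63.1620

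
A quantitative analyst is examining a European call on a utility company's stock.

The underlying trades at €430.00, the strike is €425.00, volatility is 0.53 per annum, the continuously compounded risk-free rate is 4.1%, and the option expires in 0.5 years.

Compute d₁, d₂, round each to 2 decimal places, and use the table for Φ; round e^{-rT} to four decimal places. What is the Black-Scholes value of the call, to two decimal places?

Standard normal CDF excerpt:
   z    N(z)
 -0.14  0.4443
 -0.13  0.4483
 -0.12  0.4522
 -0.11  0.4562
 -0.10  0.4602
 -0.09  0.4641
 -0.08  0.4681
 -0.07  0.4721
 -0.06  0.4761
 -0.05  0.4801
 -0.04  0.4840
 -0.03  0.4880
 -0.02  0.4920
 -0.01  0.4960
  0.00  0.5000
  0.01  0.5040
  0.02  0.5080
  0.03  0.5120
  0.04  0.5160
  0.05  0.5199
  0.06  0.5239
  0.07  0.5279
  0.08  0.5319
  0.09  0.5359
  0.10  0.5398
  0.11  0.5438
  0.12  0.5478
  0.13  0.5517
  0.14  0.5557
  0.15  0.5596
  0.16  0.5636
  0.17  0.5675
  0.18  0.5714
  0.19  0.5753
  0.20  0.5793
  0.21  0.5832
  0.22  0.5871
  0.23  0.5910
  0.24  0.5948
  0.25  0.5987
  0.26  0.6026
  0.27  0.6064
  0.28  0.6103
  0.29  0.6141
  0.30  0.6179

σ√T = 0.53 × 0.7071 = 0.3748
d₁ = [ln(430/425) + (0.041 + 0.53²/2)·0.5] / 0.3748 = [0.0117 + 0.0907] / 0.3748 = 0.2733 → 0.27
d₂ = d₁ − σ√T = 0.2733 − 0.3748 = -0.1015 → -0.10
exp(−rT) = exp(−0.041·0.5) = 0.9797
N(d₁) = N(0.27) = 0.6064;  N(d₂) = N(-0.10) = 0.4602
C = 430·0.6064 − 425·0.9797·0.4602 = 260.7520 − 191.6146 = 69.1374

€69.14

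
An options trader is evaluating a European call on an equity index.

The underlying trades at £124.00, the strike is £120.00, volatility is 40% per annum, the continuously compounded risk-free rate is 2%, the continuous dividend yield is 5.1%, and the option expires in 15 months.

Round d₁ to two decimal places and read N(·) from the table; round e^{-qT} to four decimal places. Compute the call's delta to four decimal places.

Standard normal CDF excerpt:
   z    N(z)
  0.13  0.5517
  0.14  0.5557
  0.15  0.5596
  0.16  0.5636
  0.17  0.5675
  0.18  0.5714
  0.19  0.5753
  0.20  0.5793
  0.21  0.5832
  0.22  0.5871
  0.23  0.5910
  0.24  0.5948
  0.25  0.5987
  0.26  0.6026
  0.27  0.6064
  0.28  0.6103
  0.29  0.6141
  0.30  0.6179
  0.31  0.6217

σ√T = 0.4·√1.25 = 0.4472
d₁ = [ln(124/120) + (0.02 − 0.051 + 0.4²/2)·1.25] / 0.4472 = [0.0328 + 0.0613] / 0.4472 = 0.2103 → 0.21
N(d₁) = N(0.21) = 0.5832
Δ_call = e^(−qT)·N(d₁) = 0.9382·0.5832 = 0.5472

0.5472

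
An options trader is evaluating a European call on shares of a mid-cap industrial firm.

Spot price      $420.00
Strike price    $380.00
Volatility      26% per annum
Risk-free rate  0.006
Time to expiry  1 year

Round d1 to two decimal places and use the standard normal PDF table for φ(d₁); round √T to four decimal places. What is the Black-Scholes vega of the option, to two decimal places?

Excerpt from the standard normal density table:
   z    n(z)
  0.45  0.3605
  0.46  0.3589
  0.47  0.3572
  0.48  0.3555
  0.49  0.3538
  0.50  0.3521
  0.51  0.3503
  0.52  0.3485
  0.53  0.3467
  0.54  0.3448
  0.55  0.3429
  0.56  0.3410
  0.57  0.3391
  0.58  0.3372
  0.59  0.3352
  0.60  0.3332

σ√T = 0.26 × 1.0000 = 0.2600
d₁ = [ln(420/380) + (0.006 + 0.26²/2)·1] / 0.2600 = [0.1001 + 0.0398] / 0.2600 = 0.5380 ⇒ 0.54
√T = √1 = 1.0000
φ(d₁) = φ(0.54) = 0.3448
vega = S·φ(d₁)·√T = 420·0.3448·1.0000 = 144.8160

144.82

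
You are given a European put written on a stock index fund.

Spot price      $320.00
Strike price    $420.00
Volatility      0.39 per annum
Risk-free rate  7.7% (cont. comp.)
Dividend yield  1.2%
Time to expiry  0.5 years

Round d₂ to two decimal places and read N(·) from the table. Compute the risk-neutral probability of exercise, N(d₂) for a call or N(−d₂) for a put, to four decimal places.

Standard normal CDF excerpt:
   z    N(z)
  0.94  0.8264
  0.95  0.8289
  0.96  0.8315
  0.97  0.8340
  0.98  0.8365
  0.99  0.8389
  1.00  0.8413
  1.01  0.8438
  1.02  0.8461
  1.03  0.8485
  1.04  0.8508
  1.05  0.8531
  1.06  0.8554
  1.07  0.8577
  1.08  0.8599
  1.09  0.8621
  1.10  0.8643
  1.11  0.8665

σ√T = 0.39·√0.5 = 0.2758
ln(S/K) + (r − q + σ²/2)T = ln(320/420) + (0.077 − 0.012 + 0.39²/2)·0.5 = -0.2719 + 0.0705 = -0.2014
d₁ = -0.2014 / 0.2758 = -0.7303 which rounds to -0.73
d₂ = d₁ − σ√T = -0.7303 − 0.2758 = -1.0061 which rounds to -1.01
Pr(exercise) under Q = N(−d₂) = N(1.01) = 0.8438

0.8438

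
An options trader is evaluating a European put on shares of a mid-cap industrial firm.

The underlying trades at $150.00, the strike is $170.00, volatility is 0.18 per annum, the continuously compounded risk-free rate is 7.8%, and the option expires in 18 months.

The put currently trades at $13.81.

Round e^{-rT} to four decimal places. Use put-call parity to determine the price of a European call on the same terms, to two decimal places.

$12.58

e^(−rT) = e^(−0.078·1.5) = 0.8896
Put-call parity: C − P = S − K·e^(−rT) = 150 − 170·0.8896 = 150 − 151.2320 = -1.2320
C = P + (C − P) = 13.81 + (-1.2320) = 12.5780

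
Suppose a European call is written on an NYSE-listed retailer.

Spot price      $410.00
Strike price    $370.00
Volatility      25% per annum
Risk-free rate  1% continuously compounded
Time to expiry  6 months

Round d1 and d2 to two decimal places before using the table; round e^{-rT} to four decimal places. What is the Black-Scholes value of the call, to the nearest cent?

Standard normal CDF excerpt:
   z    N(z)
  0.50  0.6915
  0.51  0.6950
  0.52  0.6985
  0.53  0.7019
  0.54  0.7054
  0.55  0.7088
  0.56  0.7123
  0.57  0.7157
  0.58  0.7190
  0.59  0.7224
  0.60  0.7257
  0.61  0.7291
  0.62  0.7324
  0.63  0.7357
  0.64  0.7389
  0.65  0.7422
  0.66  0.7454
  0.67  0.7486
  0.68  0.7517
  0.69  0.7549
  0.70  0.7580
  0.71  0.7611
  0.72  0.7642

T = 0.5;  σ√T = 0.1768
ln(S/K) + (r + σ²/2)T = ln(410/370) + (0.01 + 0.25²/2)·0.5 = 0.1027 + 0.0206 = 0.1233
d₁ = 0.1233 / 0.1768 = 0.6974 ≈ 0.70
d₂ = d₁ − σ√T = 0.6974 − 0.1768 = 0.5206 ≈ 0.52
exp(−rT) = exp(−0.01·0.5) = 0.9950
N(d₁) = N(0.70) = 0.7580;  N(d₂) = N(0.52) = 0.6985
C = 410·0.7580 − 370·0.9950·0.6985 = 310.7800 − 257.1528 = 53.6272

$53.63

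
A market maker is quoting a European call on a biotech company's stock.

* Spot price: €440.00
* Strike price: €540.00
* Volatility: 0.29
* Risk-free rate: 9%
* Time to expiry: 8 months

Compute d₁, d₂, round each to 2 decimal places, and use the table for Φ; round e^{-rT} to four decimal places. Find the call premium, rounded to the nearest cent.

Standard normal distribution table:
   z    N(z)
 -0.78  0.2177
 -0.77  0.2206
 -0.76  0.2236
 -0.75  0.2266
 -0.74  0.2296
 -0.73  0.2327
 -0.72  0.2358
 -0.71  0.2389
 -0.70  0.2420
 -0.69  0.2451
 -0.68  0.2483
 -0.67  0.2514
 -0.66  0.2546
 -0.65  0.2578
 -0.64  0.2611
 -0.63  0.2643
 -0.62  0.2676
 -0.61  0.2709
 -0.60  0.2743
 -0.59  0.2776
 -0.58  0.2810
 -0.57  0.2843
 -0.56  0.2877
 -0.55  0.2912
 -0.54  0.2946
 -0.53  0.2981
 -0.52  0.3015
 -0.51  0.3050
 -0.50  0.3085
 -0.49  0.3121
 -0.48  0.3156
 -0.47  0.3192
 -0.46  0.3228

T = 0.6667;  σ√T = 0.2368
ln(S/K) + (r + σ²/2)T = ln(440/540) + (0.09 + 0.29²/2)·0.6667 = -0.2048 + 0.0880 = -0.1168
d₁ = -0.1168 / 0.2368 = -0.4931 which rounds to -0.49
d₂ = d₁ − σ√T = -0.4931 − 0.2368 = -0.7299 which rounds to -0.73
exp(−rT) = exp(−0.09·0.6667) = 0.9418
C = 440·N(-0.49) − 540·0.9418·N(-0.73) = 440·0.3121 − 540·0.9418·0.2327 = 137.3240 − 118.3447 = 18.9793

€18.98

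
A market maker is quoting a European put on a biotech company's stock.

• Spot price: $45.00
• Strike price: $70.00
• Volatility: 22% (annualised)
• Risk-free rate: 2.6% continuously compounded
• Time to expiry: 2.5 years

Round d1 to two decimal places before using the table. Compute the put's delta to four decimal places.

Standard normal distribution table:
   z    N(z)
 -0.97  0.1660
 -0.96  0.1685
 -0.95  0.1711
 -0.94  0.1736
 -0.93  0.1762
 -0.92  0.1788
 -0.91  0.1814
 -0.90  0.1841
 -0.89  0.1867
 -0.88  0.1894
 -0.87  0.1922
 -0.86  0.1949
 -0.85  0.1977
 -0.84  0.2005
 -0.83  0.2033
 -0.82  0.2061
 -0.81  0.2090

-0.8186

σ√T = 0.22·√2.5 = 0.3479
ln(S/K) + (r + σ²/2)T = ln(45/70) + (0.026 + 0.22²/2)·2.5 = -0.4418 + 0.1255 = -0.3163
d₁ = -0.3163 / 0.3479 = -0.9094 which rounds to -0.91
N(d₁) = N(-0.91) = 0.1814
Δ_put = N(d₁) − 1 = 0.1814 − 1 = -0.8186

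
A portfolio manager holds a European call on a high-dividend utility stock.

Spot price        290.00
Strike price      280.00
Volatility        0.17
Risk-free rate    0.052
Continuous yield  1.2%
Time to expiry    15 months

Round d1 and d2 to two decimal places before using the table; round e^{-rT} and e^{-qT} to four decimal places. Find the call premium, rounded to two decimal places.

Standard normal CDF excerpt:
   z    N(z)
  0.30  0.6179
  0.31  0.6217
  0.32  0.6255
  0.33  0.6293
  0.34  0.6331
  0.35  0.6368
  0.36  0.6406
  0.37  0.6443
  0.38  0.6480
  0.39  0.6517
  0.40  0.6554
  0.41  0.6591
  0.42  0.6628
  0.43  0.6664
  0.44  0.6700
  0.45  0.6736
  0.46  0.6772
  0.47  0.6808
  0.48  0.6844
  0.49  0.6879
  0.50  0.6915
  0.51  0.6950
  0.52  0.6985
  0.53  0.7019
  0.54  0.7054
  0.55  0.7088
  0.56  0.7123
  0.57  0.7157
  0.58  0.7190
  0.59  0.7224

34.43

σ√T = 0.17·√1.25 = 0.1901
d₁ = [ln(290/280) + (0.052 − 0.012 + 0.17²/2)·1.25] / 0.1901 = [0.0351 + 0.0681] / 0.1901 = 0.5427 ≈ 0.54
d₂ = d₁ − σ√T = 0.5427 − 0.1901 = 0.3527 ≈ 0.35
e^(−qT) = e^(−0.012·1.25) = 0.9851;  e^(−rT) = e^(−0.052·1.25) = 0.9371
C = 290·0.9851·N(0.54) − 280·0.9371·N(0.35) = 290·0.9851·0.7054 − 280·0.9371·0.6368 = 201.5180 − 167.0887 = 34.4293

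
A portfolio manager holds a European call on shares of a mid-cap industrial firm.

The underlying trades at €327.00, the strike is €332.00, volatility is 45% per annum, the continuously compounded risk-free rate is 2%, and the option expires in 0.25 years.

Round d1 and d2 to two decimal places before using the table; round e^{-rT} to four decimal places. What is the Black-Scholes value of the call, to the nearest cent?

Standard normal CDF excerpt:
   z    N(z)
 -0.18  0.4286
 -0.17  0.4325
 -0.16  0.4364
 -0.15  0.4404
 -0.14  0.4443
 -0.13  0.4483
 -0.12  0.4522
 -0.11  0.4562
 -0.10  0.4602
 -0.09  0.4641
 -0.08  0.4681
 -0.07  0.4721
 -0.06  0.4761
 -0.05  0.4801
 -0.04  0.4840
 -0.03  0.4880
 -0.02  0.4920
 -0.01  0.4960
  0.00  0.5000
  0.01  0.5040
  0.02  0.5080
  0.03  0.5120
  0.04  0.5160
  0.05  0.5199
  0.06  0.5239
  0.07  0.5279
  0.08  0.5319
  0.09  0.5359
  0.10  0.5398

€28.46

T = 0.25;  σ√T = 0.2250
d₁ = [ln(327/332) + (0.02 + ½·0.45²)·0.25] / (σ√T) = (-0.0152 + 0.0303) / 0.2250 = 0.0673 which rounds to 0.07
d₂ = 0.0673 − 0.2250 = -0.1577 which rounds to -0.16
e^(−rT) = e^(−0.02·0.25) = 0.9950
N(d₁) = N(0.07) = 0.5279;  N(d₂) = N(-0.16) = 0.4364
C = 327·0.5279 − 332·0.9950·0.4364 = 172.6233 − 144.1604 = 28.4629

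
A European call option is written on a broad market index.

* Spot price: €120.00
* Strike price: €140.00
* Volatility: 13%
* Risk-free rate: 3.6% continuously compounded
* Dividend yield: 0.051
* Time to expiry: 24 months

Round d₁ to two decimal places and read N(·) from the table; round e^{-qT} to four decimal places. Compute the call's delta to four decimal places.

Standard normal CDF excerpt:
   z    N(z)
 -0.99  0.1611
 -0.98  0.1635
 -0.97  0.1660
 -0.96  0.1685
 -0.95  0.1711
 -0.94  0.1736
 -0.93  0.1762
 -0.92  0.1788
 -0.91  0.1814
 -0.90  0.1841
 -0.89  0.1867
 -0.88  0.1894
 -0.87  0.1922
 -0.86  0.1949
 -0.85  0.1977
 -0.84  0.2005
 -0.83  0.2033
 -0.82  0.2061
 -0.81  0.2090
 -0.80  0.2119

T = 2;  σ√T = 0.1838
ln(S/K) + (r − q + σ²/2)T = ln(120/140) + (0.036 − 0.051 + 0.13²/2)·2 = -0.1542 − 0.0131 = -0.1673
d₁ = -0.1673 / 0.1838 = -0.9097 ⇒ -0.91
N(d₁) = N(-0.91) = 0.1814
Δ_call = e^(−qT)·N(d₁) = 0.9030·0.1814 = 0.1638

0.1638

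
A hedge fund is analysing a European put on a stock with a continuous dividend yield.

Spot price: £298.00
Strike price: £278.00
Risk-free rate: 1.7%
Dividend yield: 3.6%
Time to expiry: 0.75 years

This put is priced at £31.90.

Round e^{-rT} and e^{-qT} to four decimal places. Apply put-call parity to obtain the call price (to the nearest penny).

exp(−qT) = exp(−0.036·0.75) = 0.9734;  exp(−rT) = exp(−0.017·0.75) = 0.9873
Put-call parity: C − P = S·e^(−qT) − K·e^(−rT) = 298·0.9734 − 278·0.9873 = 290.0732 − 274.4694 = 15.6038
C = P + (C − P) = 31.90 + (15.6038) = 47.5038

£47.50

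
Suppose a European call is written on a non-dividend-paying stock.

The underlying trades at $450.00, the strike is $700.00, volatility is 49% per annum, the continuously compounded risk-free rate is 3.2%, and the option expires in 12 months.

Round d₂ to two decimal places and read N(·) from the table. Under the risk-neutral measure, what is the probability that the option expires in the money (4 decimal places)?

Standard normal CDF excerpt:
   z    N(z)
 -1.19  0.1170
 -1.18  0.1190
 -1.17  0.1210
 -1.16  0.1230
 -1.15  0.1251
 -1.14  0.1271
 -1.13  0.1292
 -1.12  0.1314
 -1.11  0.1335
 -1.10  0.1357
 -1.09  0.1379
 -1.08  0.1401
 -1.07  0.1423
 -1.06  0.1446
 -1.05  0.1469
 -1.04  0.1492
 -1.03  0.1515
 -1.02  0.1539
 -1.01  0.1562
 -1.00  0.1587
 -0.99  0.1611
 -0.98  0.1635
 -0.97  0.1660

0.1401

σ√T = 0.49·√1 = 0.4900
d₁ = [ln(450/700) + (0.032 + ½·0.49²)·1] / (σ√T) = (-0.4418 + 0.1520) / 0.4900 = -0.5914 → -0.59
d₂ = -0.5914 − 0.4900 = -1.0814 → -1.08
Risk-neutral Pr[S_T > K] = N(d₂) = N(-1.08) = 0.1401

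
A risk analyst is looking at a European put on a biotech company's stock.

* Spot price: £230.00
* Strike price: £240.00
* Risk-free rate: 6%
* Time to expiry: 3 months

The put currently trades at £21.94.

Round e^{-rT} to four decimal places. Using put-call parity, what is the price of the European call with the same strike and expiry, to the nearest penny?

£15.52

exp(−rT) = exp(−0.06·0.25) = 0.9851
Put-call parity: C − P = S − K·e^(−rT) = 230 − 240·0.9851 = 230 − 236.4240 = -6.4240
C = P + (C − P) = 21.94 + (-6.4240) = 15.5160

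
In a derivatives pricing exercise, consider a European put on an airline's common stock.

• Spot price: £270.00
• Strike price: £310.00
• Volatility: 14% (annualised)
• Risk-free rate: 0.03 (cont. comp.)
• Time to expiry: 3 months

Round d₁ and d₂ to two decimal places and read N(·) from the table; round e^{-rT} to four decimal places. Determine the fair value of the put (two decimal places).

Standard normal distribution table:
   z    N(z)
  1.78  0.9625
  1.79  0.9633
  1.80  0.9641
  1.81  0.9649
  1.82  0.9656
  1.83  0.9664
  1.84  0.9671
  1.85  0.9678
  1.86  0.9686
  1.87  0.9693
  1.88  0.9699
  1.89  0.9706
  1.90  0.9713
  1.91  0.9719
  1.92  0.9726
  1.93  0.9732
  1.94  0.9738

£37.92

σ√T = 0.14 × 0.5000 = 0.0700
d₁ = [ln(270/310) + (0.03 + ½·0.14²)·0.25] / (σ√T) = (-0.1382 + 0.0100) / 0.0700 = -1.8314 which rounds to -1.83
d₂ = -1.8314 − 0.0700 = -1.9014 which rounds to -1.90
e^(−rT) = e^(−0.03·0.25) = 0.9925
N(−d₂) = N(1.90) = 0.9713;  N(−d₁) = N(1.83) = 0.9664
P = 310·0.9925·0.9713 − 270·0.9664 = 298.8447 − 260.9280 = 37.9167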